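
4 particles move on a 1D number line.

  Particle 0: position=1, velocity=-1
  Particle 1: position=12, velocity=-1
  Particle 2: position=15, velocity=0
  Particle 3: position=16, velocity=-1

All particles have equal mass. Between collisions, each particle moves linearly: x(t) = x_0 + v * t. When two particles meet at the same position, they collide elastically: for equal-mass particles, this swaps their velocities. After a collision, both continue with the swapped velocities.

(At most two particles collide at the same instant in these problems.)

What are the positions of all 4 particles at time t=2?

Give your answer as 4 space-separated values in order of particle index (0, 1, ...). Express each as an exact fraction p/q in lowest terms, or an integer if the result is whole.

Answer: -1 10 14 15

Derivation:
Collision at t=1: particles 2 and 3 swap velocities; positions: p0=0 p1=11 p2=15 p3=15; velocities now: v0=-1 v1=-1 v2=-1 v3=0
Advance to t=2 (no further collisions before then); velocities: v0=-1 v1=-1 v2=-1 v3=0; positions = -1 10 14 15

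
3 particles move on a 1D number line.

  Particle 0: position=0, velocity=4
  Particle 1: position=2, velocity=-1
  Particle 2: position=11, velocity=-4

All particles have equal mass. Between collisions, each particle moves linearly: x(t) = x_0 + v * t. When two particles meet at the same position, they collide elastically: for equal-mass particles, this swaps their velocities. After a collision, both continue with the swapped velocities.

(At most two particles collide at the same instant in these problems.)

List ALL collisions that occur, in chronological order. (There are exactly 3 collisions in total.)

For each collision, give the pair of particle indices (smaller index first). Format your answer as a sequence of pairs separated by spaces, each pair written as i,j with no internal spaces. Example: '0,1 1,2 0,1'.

Answer: 0,1 1,2 0,1

Derivation:
Collision at t=2/5: particles 0 and 1 swap velocities; positions: p0=8/5 p1=8/5 p2=47/5; velocities now: v0=-1 v1=4 v2=-4
Collision at t=11/8: particles 1 and 2 swap velocities; positions: p0=5/8 p1=11/2 p2=11/2; velocities now: v0=-1 v1=-4 v2=4
Collision at t=3: particles 0 and 1 swap velocities; positions: p0=-1 p1=-1 p2=12; velocities now: v0=-4 v1=-1 v2=4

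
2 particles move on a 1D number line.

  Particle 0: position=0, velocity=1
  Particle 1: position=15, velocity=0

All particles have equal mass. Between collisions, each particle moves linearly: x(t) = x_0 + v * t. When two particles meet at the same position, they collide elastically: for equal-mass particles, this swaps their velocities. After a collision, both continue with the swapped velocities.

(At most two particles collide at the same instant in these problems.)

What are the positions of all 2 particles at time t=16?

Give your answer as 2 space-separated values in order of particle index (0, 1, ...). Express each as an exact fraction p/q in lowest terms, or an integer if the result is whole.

Answer: 15 16

Derivation:
Collision at t=15: particles 0 and 1 swap velocities; positions: p0=15 p1=15; velocities now: v0=0 v1=1
Advance to t=16 (no further collisions before then); velocities: v0=0 v1=1; positions = 15 16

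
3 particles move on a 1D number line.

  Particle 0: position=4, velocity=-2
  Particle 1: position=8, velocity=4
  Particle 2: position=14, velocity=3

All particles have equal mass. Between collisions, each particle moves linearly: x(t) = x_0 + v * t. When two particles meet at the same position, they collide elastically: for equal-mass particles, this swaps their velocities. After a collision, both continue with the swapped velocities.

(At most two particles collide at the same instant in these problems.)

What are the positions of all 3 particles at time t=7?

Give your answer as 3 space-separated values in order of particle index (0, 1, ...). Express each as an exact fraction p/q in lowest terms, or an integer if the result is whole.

Answer: -10 35 36

Derivation:
Collision at t=6: particles 1 and 2 swap velocities; positions: p0=-8 p1=32 p2=32; velocities now: v0=-2 v1=3 v2=4
Advance to t=7 (no further collisions before then); velocities: v0=-2 v1=3 v2=4; positions = -10 35 36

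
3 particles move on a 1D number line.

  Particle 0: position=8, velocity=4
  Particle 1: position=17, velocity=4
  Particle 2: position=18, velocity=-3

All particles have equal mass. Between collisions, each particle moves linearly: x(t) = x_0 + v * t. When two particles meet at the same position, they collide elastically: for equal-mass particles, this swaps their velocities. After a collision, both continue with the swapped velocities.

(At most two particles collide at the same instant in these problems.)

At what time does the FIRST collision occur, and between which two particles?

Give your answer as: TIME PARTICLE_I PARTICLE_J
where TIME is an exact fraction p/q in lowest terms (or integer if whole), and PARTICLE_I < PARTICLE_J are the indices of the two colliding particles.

Pair (0,1): pos 8,17 vel 4,4 -> not approaching (rel speed 0 <= 0)
Pair (1,2): pos 17,18 vel 4,-3 -> gap=1, closing at 7/unit, collide at t=1/7
Earliest collision: t=1/7 between 1 and 2

Answer: 1/7 1 2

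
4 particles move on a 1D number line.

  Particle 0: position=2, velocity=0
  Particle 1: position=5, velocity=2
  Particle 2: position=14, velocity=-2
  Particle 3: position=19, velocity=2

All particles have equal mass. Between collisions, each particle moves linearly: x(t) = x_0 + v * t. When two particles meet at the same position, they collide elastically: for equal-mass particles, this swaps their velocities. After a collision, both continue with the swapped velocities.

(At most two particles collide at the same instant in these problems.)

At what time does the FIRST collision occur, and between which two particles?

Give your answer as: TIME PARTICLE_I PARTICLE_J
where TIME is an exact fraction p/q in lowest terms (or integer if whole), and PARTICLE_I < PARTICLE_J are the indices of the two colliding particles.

Pair (0,1): pos 2,5 vel 0,2 -> not approaching (rel speed -2 <= 0)
Pair (1,2): pos 5,14 vel 2,-2 -> gap=9, closing at 4/unit, collide at t=9/4
Pair (2,3): pos 14,19 vel -2,2 -> not approaching (rel speed -4 <= 0)
Earliest collision: t=9/4 between 1 and 2

Answer: 9/4 1 2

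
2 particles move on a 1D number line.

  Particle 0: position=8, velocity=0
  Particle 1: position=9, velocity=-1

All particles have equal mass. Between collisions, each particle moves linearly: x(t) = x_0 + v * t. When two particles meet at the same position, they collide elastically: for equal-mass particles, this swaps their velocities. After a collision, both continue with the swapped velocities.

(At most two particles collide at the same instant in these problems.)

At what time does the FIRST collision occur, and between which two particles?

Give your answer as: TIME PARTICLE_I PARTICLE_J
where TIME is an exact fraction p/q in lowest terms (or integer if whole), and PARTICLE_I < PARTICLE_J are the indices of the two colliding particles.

Pair (0,1): pos 8,9 vel 0,-1 -> gap=1, closing at 1/unit, collide at t=1
Earliest collision: t=1 between 0 and 1

Answer: 1 0 1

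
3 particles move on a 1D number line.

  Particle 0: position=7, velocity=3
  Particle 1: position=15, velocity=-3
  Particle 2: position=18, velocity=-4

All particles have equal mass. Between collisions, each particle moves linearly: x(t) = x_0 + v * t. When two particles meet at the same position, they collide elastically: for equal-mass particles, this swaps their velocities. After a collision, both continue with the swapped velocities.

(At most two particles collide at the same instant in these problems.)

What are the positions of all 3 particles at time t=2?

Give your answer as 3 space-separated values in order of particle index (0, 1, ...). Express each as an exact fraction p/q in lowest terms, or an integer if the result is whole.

Answer: 9 10 13

Derivation:
Collision at t=4/3: particles 0 and 1 swap velocities; positions: p0=11 p1=11 p2=38/3; velocities now: v0=-3 v1=3 v2=-4
Collision at t=11/7: particles 1 and 2 swap velocities; positions: p0=72/7 p1=82/7 p2=82/7; velocities now: v0=-3 v1=-4 v2=3
Advance to t=2 (no further collisions before then); velocities: v0=-3 v1=-4 v2=3; positions = 9 10 13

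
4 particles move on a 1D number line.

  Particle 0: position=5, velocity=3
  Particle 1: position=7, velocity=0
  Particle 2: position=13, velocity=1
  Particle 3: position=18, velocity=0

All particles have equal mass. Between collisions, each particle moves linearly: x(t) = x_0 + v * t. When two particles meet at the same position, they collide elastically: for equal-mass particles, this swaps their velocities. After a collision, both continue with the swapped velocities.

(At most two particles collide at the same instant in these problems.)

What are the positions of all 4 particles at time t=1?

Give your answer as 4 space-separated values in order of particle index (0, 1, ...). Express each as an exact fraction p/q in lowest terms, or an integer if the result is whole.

Answer: 7 8 14 18

Derivation:
Collision at t=2/3: particles 0 and 1 swap velocities; positions: p0=7 p1=7 p2=41/3 p3=18; velocities now: v0=0 v1=3 v2=1 v3=0
Advance to t=1 (no further collisions before then); velocities: v0=0 v1=3 v2=1 v3=0; positions = 7 8 14 18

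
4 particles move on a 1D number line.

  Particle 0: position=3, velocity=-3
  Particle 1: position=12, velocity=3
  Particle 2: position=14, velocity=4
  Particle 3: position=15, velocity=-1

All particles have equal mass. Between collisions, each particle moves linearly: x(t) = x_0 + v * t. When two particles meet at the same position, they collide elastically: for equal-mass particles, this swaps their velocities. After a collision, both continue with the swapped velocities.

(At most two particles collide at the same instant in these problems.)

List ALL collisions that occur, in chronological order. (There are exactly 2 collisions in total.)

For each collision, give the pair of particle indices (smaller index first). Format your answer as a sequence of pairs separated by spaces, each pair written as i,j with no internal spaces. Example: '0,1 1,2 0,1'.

Answer: 2,3 1,2

Derivation:
Collision at t=1/5: particles 2 and 3 swap velocities; positions: p0=12/5 p1=63/5 p2=74/5 p3=74/5; velocities now: v0=-3 v1=3 v2=-1 v3=4
Collision at t=3/4: particles 1 and 2 swap velocities; positions: p0=3/4 p1=57/4 p2=57/4 p3=17; velocities now: v0=-3 v1=-1 v2=3 v3=4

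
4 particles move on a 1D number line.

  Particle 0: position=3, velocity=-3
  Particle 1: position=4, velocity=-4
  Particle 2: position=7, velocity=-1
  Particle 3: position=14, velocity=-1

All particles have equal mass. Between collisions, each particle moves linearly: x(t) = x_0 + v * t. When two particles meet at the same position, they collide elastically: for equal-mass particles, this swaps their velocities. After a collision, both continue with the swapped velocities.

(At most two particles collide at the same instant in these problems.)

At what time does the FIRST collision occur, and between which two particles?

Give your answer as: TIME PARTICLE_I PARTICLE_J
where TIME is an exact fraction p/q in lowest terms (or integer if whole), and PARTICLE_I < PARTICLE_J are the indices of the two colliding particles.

Answer: 1 0 1

Derivation:
Pair (0,1): pos 3,4 vel -3,-4 -> gap=1, closing at 1/unit, collide at t=1
Pair (1,2): pos 4,7 vel -4,-1 -> not approaching (rel speed -3 <= 0)
Pair (2,3): pos 7,14 vel -1,-1 -> not approaching (rel speed 0 <= 0)
Earliest collision: t=1 between 0 and 1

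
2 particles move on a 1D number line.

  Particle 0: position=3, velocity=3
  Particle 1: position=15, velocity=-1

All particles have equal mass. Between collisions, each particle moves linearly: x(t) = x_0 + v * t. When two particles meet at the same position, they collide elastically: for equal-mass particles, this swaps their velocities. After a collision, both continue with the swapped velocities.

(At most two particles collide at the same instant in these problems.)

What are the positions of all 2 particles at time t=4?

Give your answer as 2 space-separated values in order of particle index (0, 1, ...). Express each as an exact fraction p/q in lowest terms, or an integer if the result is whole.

Collision at t=3: particles 0 and 1 swap velocities; positions: p0=12 p1=12; velocities now: v0=-1 v1=3
Advance to t=4 (no further collisions before then); velocities: v0=-1 v1=3; positions = 11 15

Answer: 11 15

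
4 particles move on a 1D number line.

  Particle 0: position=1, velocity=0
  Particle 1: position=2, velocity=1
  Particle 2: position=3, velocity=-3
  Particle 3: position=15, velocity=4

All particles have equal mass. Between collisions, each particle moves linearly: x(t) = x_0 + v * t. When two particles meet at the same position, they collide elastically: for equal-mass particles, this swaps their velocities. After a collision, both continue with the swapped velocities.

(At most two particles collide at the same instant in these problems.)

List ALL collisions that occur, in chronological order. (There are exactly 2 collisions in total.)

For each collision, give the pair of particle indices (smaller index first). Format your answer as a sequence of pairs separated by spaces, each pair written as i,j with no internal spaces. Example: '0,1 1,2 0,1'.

Answer: 1,2 0,1

Derivation:
Collision at t=1/4: particles 1 and 2 swap velocities; positions: p0=1 p1=9/4 p2=9/4 p3=16; velocities now: v0=0 v1=-3 v2=1 v3=4
Collision at t=2/3: particles 0 and 1 swap velocities; positions: p0=1 p1=1 p2=8/3 p3=53/3; velocities now: v0=-3 v1=0 v2=1 v3=4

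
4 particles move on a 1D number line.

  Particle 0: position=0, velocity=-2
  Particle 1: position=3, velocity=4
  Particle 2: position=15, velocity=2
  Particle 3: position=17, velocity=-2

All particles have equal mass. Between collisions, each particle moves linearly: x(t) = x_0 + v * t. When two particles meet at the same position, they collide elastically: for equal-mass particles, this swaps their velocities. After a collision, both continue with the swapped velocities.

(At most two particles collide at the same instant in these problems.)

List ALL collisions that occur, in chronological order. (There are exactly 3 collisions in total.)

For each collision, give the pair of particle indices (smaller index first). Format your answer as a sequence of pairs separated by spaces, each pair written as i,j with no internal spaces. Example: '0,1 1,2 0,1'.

Answer: 2,3 1,2 2,3

Derivation:
Collision at t=1/2: particles 2 and 3 swap velocities; positions: p0=-1 p1=5 p2=16 p3=16; velocities now: v0=-2 v1=4 v2=-2 v3=2
Collision at t=7/3: particles 1 and 2 swap velocities; positions: p0=-14/3 p1=37/3 p2=37/3 p3=59/3; velocities now: v0=-2 v1=-2 v2=4 v3=2
Collision at t=6: particles 2 and 3 swap velocities; positions: p0=-12 p1=5 p2=27 p3=27; velocities now: v0=-2 v1=-2 v2=2 v3=4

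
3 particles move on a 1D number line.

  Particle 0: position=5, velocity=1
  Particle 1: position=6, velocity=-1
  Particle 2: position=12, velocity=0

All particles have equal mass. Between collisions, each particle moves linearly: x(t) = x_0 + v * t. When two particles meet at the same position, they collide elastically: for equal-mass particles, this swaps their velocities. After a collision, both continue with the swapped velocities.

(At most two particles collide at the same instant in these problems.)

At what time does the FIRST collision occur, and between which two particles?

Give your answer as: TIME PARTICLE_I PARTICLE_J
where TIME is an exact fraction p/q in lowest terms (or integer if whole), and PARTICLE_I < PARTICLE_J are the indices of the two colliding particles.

Pair (0,1): pos 5,6 vel 1,-1 -> gap=1, closing at 2/unit, collide at t=1/2
Pair (1,2): pos 6,12 vel -1,0 -> not approaching (rel speed -1 <= 0)
Earliest collision: t=1/2 between 0 and 1

Answer: 1/2 0 1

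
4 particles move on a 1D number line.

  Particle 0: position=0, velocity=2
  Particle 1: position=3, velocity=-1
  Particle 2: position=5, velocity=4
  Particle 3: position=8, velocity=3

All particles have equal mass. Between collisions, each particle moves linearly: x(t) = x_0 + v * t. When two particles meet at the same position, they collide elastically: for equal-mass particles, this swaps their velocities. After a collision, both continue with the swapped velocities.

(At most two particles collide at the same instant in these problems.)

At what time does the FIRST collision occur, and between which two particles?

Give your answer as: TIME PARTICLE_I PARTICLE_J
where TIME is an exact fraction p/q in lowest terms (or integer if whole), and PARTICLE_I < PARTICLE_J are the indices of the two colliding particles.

Answer: 1 0 1

Derivation:
Pair (0,1): pos 0,3 vel 2,-1 -> gap=3, closing at 3/unit, collide at t=1
Pair (1,2): pos 3,5 vel -1,4 -> not approaching (rel speed -5 <= 0)
Pair (2,3): pos 5,8 vel 4,3 -> gap=3, closing at 1/unit, collide at t=3
Earliest collision: t=1 between 0 and 1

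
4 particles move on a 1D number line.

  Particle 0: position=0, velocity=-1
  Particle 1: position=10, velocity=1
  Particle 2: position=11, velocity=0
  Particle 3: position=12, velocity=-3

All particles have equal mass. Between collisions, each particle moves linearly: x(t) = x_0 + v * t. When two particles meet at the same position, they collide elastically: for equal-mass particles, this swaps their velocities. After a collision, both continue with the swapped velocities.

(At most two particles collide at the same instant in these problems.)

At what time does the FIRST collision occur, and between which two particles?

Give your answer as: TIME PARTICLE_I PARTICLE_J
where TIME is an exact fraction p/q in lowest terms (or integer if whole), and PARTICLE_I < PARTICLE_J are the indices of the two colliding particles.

Answer: 1/3 2 3

Derivation:
Pair (0,1): pos 0,10 vel -1,1 -> not approaching (rel speed -2 <= 0)
Pair (1,2): pos 10,11 vel 1,0 -> gap=1, closing at 1/unit, collide at t=1
Pair (2,3): pos 11,12 vel 0,-3 -> gap=1, closing at 3/unit, collide at t=1/3
Earliest collision: t=1/3 between 2 and 3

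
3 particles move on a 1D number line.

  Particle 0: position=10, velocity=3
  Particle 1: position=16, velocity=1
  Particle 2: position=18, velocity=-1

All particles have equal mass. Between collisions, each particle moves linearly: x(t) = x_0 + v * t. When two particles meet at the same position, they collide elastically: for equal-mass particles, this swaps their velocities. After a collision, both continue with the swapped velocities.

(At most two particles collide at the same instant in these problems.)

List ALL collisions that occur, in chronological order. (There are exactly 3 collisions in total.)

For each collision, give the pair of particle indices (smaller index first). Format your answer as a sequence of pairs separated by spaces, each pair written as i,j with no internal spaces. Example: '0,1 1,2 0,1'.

Answer: 1,2 0,1 1,2

Derivation:
Collision at t=1: particles 1 and 2 swap velocities; positions: p0=13 p1=17 p2=17; velocities now: v0=3 v1=-1 v2=1
Collision at t=2: particles 0 and 1 swap velocities; positions: p0=16 p1=16 p2=18; velocities now: v0=-1 v1=3 v2=1
Collision at t=3: particles 1 and 2 swap velocities; positions: p0=15 p1=19 p2=19; velocities now: v0=-1 v1=1 v2=3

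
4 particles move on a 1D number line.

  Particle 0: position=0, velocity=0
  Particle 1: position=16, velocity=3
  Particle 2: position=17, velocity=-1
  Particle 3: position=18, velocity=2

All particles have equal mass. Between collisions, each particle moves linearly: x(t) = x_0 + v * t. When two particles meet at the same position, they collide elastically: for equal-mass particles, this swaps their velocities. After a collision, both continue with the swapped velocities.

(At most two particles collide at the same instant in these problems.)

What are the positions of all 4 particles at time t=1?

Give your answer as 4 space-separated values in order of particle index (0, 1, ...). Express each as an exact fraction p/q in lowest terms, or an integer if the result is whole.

Answer: 0 16 19 20

Derivation:
Collision at t=1/4: particles 1 and 2 swap velocities; positions: p0=0 p1=67/4 p2=67/4 p3=37/2; velocities now: v0=0 v1=-1 v2=3 v3=2
Advance to t=1 (no further collisions before then); velocities: v0=0 v1=-1 v2=3 v3=2; positions = 0 16 19 20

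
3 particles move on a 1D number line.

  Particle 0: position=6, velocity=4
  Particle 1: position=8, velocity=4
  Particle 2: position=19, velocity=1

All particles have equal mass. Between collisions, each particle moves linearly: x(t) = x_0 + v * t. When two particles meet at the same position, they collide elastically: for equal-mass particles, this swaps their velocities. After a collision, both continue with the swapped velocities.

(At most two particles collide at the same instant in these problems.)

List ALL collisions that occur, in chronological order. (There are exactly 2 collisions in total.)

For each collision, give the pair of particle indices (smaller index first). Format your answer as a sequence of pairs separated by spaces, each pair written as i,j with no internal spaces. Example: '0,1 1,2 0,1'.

Answer: 1,2 0,1

Derivation:
Collision at t=11/3: particles 1 and 2 swap velocities; positions: p0=62/3 p1=68/3 p2=68/3; velocities now: v0=4 v1=1 v2=4
Collision at t=13/3: particles 0 and 1 swap velocities; positions: p0=70/3 p1=70/3 p2=76/3; velocities now: v0=1 v1=4 v2=4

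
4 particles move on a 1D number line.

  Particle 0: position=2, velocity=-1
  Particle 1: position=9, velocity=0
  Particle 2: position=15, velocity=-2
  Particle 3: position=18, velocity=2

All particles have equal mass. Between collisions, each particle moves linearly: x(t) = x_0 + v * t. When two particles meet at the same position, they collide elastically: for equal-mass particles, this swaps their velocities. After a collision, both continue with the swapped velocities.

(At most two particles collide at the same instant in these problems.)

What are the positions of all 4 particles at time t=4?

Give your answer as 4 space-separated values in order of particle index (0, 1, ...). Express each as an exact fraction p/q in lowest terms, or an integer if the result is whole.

Answer: -2 7 9 26

Derivation:
Collision at t=3: particles 1 and 2 swap velocities; positions: p0=-1 p1=9 p2=9 p3=24; velocities now: v0=-1 v1=-2 v2=0 v3=2
Advance to t=4 (no further collisions before then); velocities: v0=-1 v1=-2 v2=0 v3=2; positions = -2 7 9 26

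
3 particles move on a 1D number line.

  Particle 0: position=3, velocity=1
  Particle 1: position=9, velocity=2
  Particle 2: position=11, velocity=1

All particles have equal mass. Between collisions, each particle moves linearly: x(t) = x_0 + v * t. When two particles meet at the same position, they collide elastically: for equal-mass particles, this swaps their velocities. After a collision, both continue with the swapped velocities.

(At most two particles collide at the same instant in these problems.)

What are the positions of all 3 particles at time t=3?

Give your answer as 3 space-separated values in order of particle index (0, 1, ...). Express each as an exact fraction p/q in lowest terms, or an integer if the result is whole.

Answer: 6 14 15

Derivation:
Collision at t=2: particles 1 and 2 swap velocities; positions: p0=5 p1=13 p2=13; velocities now: v0=1 v1=1 v2=2
Advance to t=3 (no further collisions before then); velocities: v0=1 v1=1 v2=2; positions = 6 14 15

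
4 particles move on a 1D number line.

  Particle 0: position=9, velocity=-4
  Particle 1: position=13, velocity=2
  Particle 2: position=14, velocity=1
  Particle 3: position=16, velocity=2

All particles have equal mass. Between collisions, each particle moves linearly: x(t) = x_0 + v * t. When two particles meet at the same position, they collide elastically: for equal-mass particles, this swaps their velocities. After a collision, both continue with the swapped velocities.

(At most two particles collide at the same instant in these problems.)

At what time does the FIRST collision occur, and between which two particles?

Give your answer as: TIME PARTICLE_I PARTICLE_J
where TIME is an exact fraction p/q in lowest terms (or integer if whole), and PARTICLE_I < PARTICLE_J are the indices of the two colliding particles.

Answer: 1 1 2

Derivation:
Pair (0,1): pos 9,13 vel -4,2 -> not approaching (rel speed -6 <= 0)
Pair (1,2): pos 13,14 vel 2,1 -> gap=1, closing at 1/unit, collide at t=1
Pair (2,3): pos 14,16 vel 1,2 -> not approaching (rel speed -1 <= 0)
Earliest collision: t=1 between 1 and 2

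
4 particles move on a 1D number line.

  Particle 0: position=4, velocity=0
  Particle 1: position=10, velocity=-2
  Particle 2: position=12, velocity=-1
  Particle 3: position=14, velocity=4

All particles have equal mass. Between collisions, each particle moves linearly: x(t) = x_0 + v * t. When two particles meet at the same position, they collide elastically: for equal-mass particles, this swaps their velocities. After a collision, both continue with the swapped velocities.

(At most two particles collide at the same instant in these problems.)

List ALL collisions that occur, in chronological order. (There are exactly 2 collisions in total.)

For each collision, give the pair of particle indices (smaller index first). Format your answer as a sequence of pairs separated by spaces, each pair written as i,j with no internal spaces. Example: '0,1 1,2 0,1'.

Collision at t=3: particles 0 and 1 swap velocities; positions: p0=4 p1=4 p2=9 p3=26; velocities now: v0=-2 v1=0 v2=-1 v3=4
Collision at t=8: particles 1 and 2 swap velocities; positions: p0=-6 p1=4 p2=4 p3=46; velocities now: v0=-2 v1=-1 v2=0 v3=4

Answer: 0,1 1,2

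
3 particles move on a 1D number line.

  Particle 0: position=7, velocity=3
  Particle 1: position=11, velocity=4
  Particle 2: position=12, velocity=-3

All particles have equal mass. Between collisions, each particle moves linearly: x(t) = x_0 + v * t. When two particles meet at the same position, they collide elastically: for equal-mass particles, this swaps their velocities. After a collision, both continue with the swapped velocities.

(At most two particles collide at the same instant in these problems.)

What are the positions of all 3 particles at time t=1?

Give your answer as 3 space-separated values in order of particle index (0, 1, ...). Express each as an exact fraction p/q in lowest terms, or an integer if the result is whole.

Answer: 9 10 15

Derivation:
Collision at t=1/7: particles 1 and 2 swap velocities; positions: p0=52/7 p1=81/7 p2=81/7; velocities now: v0=3 v1=-3 v2=4
Collision at t=5/6: particles 0 and 1 swap velocities; positions: p0=19/2 p1=19/2 p2=43/3; velocities now: v0=-3 v1=3 v2=4
Advance to t=1 (no further collisions before then); velocities: v0=-3 v1=3 v2=4; positions = 9 10 15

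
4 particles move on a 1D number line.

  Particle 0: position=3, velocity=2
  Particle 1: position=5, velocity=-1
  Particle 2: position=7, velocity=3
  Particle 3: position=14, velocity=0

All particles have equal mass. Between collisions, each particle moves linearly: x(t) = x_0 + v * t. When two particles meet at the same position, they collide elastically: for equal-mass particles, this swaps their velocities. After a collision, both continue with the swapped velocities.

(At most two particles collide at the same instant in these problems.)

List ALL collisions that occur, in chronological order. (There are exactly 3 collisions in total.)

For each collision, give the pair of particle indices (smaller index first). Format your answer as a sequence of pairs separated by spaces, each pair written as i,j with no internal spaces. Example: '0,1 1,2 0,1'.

Collision at t=2/3: particles 0 and 1 swap velocities; positions: p0=13/3 p1=13/3 p2=9 p3=14; velocities now: v0=-1 v1=2 v2=3 v3=0
Collision at t=7/3: particles 2 and 3 swap velocities; positions: p0=8/3 p1=23/3 p2=14 p3=14; velocities now: v0=-1 v1=2 v2=0 v3=3
Collision at t=11/2: particles 1 and 2 swap velocities; positions: p0=-1/2 p1=14 p2=14 p3=47/2; velocities now: v0=-1 v1=0 v2=2 v3=3

Answer: 0,1 2,3 1,2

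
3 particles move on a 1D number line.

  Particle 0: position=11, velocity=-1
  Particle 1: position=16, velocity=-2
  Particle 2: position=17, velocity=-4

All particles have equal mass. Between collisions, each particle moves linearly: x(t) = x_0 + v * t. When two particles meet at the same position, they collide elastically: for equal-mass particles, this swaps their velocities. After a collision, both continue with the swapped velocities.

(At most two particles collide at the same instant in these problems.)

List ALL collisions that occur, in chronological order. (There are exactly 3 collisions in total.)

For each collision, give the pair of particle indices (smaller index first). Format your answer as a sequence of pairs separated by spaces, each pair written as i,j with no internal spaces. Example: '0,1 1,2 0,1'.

Answer: 1,2 0,1 1,2

Derivation:
Collision at t=1/2: particles 1 and 2 swap velocities; positions: p0=21/2 p1=15 p2=15; velocities now: v0=-1 v1=-4 v2=-2
Collision at t=2: particles 0 and 1 swap velocities; positions: p0=9 p1=9 p2=12; velocities now: v0=-4 v1=-1 v2=-2
Collision at t=5: particles 1 and 2 swap velocities; positions: p0=-3 p1=6 p2=6; velocities now: v0=-4 v1=-2 v2=-1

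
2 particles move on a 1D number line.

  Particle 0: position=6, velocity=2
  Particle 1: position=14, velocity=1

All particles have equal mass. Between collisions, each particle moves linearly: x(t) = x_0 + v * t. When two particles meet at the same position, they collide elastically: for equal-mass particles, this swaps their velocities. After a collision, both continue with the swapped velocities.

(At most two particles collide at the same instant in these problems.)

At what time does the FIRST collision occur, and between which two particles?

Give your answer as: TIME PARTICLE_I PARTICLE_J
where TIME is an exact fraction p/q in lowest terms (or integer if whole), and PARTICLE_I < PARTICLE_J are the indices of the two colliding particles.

Answer: 8 0 1

Derivation:
Pair (0,1): pos 6,14 vel 2,1 -> gap=8, closing at 1/unit, collide at t=8
Earliest collision: t=8 between 0 and 1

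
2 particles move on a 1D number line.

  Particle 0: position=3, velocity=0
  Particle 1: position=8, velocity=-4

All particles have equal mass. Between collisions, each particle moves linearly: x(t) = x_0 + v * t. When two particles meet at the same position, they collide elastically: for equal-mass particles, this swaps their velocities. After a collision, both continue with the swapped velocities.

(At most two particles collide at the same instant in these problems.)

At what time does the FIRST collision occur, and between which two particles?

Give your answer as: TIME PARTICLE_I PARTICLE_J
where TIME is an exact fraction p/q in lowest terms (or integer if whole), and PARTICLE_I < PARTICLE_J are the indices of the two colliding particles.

Pair (0,1): pos 3,8 vel 0,-4 -> gap=5, closing at 4/unit, collide at t=5/4
Earliest collision: t=5/4 between 0 and 1

Answer: 5/4 0 1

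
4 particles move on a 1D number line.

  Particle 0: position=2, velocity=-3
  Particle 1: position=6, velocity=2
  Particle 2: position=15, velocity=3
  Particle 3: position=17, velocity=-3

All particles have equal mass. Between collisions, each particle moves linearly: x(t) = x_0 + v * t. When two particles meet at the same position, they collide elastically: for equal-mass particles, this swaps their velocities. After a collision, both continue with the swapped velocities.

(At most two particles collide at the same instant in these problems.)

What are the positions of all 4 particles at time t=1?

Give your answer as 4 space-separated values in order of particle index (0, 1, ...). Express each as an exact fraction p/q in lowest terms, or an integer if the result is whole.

Answer: -1 8 14 18

Derivation:
Collision at t=1/3: particles 2 and 3 swap velocities; positions: p0=1 p1=20/3 p2=16 p3=16; velocities now: v0=-3 v1=2 v2=-3 v3=3
Advance to t=1 (no further collisions before then); velocities: v0=-3 v1=2 v2=-3 v3=3; positions = -1 8 14 18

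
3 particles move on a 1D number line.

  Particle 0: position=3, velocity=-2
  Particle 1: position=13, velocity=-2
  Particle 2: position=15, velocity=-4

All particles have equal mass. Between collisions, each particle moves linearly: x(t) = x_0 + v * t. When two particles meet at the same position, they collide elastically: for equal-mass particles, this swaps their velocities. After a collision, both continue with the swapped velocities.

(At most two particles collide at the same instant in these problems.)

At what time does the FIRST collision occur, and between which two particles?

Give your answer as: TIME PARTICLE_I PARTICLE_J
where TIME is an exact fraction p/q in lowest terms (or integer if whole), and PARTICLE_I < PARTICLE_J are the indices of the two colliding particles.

Answer: 1 1 2

Derivation:
Pair (0,1): pos 3,13 vel -2,-2 -> not approaching (rel speed 0 <= 0)
Pair (1,2): pos 13,15 vel -2,-4 -> gap=2, closing at 2/unit, collide at t=1
Earliest collision: t=1 between 1 and 2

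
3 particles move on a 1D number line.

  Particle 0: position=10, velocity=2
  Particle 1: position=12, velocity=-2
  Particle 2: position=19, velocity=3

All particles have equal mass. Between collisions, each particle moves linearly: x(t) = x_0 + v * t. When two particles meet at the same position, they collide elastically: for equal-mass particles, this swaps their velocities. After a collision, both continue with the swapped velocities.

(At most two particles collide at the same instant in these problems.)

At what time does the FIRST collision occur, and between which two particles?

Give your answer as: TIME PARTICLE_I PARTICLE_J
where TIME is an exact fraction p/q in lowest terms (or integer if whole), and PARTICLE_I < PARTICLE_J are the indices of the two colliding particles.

Answer: 1/2 0 1

Derivation:
Pair (0,1): pos 10,12 vel 2,-2 -> gap=2, closing at 4/unit, collide at t=1/2
Pair (1,2): pos 12,19 vel -2,3 -> not approaching (rel speed -5 <= 0)
Earliest collision: t=1/2 between 0 and 1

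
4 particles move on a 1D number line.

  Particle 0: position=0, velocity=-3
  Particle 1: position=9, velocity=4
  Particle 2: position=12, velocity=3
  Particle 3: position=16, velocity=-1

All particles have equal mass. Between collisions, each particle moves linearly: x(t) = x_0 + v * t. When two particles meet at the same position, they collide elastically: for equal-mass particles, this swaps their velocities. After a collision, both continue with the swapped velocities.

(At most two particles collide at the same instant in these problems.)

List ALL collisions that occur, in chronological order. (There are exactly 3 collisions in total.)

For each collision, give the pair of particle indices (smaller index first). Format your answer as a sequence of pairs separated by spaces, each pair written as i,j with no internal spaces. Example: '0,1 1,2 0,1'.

Collision at t=1: particles 2 and 3 swap velocities; positions: p0=-3 p1=13 p2=15 p3=15; velocities now: v0=-3 v1=4 v2=-1 v3=3
Collision at t=7/5: particles 1 and 2 swap velocities; positions: p0=-21/5 p1=73/5 p2=73/5 p3=81/5; velocities now: v0=-3 v1=-1 v2=4 v3=3
Collision at t=3: particles 2 and 3 swap velocities; positions: p0=-9 p1=13 p2=21 p3=21; velocities now: v0=-3 v1=-1 v2=3 v3=4

Answer: 2,3 1,2 2,3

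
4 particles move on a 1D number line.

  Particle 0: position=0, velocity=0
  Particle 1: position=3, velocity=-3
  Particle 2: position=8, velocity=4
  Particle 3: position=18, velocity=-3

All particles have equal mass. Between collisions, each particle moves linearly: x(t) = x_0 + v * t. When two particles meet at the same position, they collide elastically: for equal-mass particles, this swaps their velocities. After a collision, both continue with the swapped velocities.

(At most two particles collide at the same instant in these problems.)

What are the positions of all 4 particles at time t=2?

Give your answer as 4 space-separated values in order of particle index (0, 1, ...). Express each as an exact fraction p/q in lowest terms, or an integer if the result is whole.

Collision at t=1: particles 0 and 1 swap velocities; positions: p0=0 p1=0 p2=12 p3=15; velocities now: v0=-3 v1=0 v2=4 v3=-3
Collision at t=10/7: particles 2 and 3 swap velocities; positions: p0=-9/7 p1=0 p2=96/7 p3=96/7; velocities now: v0=-3 v1=0 v2=-3 v3=4
Advance to t=2 (no further collisions before then); velocities: v0=-3 v1=0 v2=-3 v3=4; positions = -3 0 12 16

Answer: -3 0 12 16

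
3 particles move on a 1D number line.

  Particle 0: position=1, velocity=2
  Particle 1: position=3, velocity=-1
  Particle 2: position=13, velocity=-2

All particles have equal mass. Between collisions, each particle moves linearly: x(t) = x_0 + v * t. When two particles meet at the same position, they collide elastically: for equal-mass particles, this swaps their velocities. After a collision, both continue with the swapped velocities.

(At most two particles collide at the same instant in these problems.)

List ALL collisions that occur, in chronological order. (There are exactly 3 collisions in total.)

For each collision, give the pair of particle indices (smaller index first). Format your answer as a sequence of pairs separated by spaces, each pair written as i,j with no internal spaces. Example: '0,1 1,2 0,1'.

Answer: 0,1 1,2 0,1

Derivation:
Collision at t=2/3: particles 0 and 1 swap velocities; positions: p0=7/3 p1=7/3 p2=35/3; velocities now: v0=-1 v1=2 v2=-2
Collision at t=3: particles 1 and 2 swap velocities; positions: p0=0 p1=7 p2=7; velocities now: v0=-1 v1=-2 v2=2
Collision at t=10: particles 0 and 1 swap velocities; positions: p0=-7 p1=-7 p2=21; velocities now: v0=-2 v1=-1 v2=2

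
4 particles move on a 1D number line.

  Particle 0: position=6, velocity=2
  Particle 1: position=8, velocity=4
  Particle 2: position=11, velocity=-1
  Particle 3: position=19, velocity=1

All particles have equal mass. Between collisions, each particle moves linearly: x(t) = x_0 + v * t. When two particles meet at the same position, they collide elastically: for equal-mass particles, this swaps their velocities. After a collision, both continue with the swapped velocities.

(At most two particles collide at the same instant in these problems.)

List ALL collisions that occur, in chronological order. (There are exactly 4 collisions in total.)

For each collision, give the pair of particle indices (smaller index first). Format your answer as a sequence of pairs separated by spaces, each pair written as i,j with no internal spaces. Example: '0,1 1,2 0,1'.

Answer: 1,2 0,1 2,3 1,2

Derivation:
Collision at t=3/5: particles 1 and 2 swap velocities; positions: p0=36/5 p1=52/5 p2=52/5 p3=98/5; velocities now: v0=2 v1=-1 v2=4 v3=1
Collision at t=5/3: particles 0 and 1 swap velocities; positions: p0=28/3 p1=28/3 p2=44/3 p3=62/3; velocities now: v0=-1 v1=2 v2=4 v3=1
Collision at t=11/3: particles 2 and 3 swap velocities; positions: p0=22/3 p1=40/3 p2=68/3 p3=68/3; velocities now: v0=-1 v1=2 v2=1 v3=4
Collision at t=13: particles 1 and 2 swap velocities; positions: p0=-2 p1=32 p2=32 p3=60; velocities now: v0=-1 v1=1 v2=2 v3=4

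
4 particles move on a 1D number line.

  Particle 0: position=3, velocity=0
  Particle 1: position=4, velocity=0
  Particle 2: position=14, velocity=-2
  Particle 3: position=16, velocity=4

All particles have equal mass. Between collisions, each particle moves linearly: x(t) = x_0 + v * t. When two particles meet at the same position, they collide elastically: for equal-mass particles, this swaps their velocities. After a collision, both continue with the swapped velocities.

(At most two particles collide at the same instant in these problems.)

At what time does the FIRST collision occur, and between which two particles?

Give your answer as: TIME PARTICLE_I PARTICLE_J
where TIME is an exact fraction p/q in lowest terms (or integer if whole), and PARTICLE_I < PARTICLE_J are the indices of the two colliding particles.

Pair (0,1): pos 3,4 vel 0,0 -> not approaching (rel speed 0 <= 0)
Pair (1,2): pos 4,14 vel 0,-2 -> gap=10, closing at 2/unit, collide at t=5
Pair (2,3): pos 14,16 vel -2,4 -> not approaching (rel speed -6 <= 0)
Earliest collision: t=5 between 1 and 2

Answer: 5 1 2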